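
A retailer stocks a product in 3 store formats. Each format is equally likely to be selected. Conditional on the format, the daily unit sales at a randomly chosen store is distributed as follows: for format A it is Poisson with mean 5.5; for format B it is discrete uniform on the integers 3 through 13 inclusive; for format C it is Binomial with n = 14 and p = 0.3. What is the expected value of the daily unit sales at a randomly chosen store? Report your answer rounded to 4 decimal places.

Component means — A: 5.5; B: 8; C: 4.2.
E[X] = 0.333333·5.5 + 0.333333·8 + 0.333333·4.2 = 5.9.

5.9000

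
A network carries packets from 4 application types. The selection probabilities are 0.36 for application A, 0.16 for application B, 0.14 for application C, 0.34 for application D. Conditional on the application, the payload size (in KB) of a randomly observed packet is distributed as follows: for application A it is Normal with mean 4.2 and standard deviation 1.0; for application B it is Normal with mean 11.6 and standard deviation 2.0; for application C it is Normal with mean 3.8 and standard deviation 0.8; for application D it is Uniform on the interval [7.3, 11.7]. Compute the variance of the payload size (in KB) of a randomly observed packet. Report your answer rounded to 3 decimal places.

Per component, A: μ=4.2, E[X²]=18.64; B: μ=11.6, E[X²]=138.56; C: μ=3.8, E[X²]=15.08; D: μ=9.5, E[X²]=91.8633.
E[X] = 0.36·4.2 + 0.16·11.6 + 0.14·3.8 + 0.34·9.5 = 7.13.
E[X²] = 0.36·18.64 + 0.16·138.56 + 0.14·15.08 + 0.34·91.8633 = 62.2247.
Var(X) = E[X²] − (E[X])² = 62.2247 − 50.8369 = 11.3878.

11.388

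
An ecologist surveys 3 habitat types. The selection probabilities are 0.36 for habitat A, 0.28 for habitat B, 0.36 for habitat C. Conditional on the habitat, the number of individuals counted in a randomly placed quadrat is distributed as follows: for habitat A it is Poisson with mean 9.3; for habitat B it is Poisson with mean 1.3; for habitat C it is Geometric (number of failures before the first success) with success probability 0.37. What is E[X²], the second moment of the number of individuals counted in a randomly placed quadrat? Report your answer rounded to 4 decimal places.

For each component E[X²] = Var + (mean)², giving A: 95.79; B: 2.99; C: 7.5011.
Overall E[X²] = 0.36·95.79 + 0.28·2.99 + 0.36·7.5011 = 38.022.

38.0220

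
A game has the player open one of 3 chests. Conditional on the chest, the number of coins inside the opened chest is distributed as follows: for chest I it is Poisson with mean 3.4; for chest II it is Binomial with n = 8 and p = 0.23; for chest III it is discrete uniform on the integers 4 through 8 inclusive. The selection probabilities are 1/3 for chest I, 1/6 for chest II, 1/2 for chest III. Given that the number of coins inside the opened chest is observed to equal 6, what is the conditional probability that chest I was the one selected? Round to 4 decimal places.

Likelihoods P(X=6 | ·): I: 0.0716044; II: 0.00245757; III: 0.2.
Posterior ∝ prior × likelihood. Numerator for I: 0.333333·0.0716044 = 0.0238681.
Normalizing constant: 0.333333·0.0716044 + 0.166667·0.00245757 + 0.5·0.2 = 0.124278.
P(I | observation) = 0.0238681 / 0.124278 = 0.192055.

0.1921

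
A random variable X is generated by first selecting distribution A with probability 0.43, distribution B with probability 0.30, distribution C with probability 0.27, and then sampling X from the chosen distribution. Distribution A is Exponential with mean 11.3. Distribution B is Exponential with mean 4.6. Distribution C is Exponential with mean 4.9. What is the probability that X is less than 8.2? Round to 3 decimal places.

0.691

Conditional on each component, P(X < 8.2): A: 0.515997; B: 0.831801; C: 0.812405.
By total probability, P(X < 8.2) = 0.43·0.515997 + 0.3·0.831801 + 0.27·0.812405 = 0.690768.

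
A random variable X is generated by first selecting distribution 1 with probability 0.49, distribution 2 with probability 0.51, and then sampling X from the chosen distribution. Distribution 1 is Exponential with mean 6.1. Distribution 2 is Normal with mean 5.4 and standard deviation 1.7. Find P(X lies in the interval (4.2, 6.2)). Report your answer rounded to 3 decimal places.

0.294

Conditional on each component, P(4.2 < X < 6.2): 1: 0.140419; 2: 0.440902.
By total probability, P(4.2 < X < 6.2) = 0.49·0.140419 + 0.51·0.440902 = 0.293665.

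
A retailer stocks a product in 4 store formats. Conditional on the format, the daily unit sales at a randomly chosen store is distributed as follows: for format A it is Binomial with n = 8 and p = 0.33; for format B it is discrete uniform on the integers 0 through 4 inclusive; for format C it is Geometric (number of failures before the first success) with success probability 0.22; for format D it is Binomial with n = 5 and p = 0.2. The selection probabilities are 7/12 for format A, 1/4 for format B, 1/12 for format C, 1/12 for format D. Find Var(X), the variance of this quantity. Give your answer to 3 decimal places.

3.287

Per component, A: μ=2.64, E[X²]=8.7384; B: μ=2, E[X²]=6; C: μ=3.54545, E[X²]=28.686; D: μ=1, E[X²]=1.8.
E[X] = 0.583333·2.64 + 0.25·2 + 0.0833333·3.54545 + 0.0833333·1 = 2.41879.
E[X²] = 0.583333·8.7384 + 0.25·6 + 0.0833333·28.686 + 0.0833333·1.8 = 9.1379.
Var(X) = E[X²] − (E[X])² = 9.1379 − 5.85053 = 3.28736.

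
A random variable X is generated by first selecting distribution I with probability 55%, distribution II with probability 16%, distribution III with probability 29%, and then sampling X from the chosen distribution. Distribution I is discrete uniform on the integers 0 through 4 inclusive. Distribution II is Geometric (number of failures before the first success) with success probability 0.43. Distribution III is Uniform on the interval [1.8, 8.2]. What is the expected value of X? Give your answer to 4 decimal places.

2.7621

Component means — I: 2; II: 1.32558; III: 5.
E[X] = 0.55·2 + 0.16·1.32558 + 0.29·5 = 2.76209.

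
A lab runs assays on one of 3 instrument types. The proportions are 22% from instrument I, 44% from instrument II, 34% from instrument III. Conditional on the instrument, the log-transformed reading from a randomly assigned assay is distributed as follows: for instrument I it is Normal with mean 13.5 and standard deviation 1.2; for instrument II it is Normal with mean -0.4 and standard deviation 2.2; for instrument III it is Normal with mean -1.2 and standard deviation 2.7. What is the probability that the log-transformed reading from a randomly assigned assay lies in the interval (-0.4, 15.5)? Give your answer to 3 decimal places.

Conditional on each instrument, P(-0.4 < X < 15.5): I: 0.95221; II: 0.5; III: 0.383502.
By total probability, P(-0.4 < X < 15.5) = 0.22·0.95221 + 0.44·0.5 + 0.34·0.383502 = 0.559877.

0.560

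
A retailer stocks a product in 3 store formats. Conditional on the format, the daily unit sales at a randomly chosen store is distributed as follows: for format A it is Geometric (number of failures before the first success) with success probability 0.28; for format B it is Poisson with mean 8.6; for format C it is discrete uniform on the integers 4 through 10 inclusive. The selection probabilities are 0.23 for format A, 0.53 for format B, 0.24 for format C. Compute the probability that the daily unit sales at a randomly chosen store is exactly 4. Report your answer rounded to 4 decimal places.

0.0738

Conditional on each format, P(X = 4): A: 0.0752468; B: 0.0419614; C: 0.142857.
By total probability, P(X = 4) = 0.23·0.0752468 + 0.53·0.0419614 + 0.24·0.142857 = 0.073832.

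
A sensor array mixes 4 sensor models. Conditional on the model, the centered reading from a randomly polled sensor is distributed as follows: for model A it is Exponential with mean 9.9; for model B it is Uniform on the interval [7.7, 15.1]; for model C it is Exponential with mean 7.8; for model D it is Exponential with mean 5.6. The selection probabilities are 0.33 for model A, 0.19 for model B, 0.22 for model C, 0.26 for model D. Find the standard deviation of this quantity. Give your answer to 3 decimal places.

7.699

Per component, A: μ=9.9, E[X²]=196.02; B: μ=11.4, E[X²]=134.523; C: μ=7.8, E[X²]=121.68; D: μ=5.6, E[X²]=62.72.
E[X] = 0.33·9.9 + 0.19·11.4 + 0.22·7.8 + 0.26·5.6 = 8.605.
E[X²] = 0.33·196.02 + 0.19·134.523 + 0.22·121.68 + 0.26·62.72 = 133.323.
Var(X) = E[X²] − (E[X])² = 133.323 − 74.046 = 59.2768.
SD(X) = √59.2768 = 7.69914.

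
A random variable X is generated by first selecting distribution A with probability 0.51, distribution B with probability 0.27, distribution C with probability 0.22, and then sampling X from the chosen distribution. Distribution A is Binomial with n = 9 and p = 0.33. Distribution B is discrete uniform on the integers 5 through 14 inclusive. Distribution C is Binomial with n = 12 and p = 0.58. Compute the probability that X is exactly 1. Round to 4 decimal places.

Conditional on each component, P(X = 1): A: 0.120602; B: 0; C: 0.000499288.
By total probability, P(X = 1) = 0.51·0.120602 + 0.27·0 + 0.22·0.000499288 = 0.0616169.

0.0616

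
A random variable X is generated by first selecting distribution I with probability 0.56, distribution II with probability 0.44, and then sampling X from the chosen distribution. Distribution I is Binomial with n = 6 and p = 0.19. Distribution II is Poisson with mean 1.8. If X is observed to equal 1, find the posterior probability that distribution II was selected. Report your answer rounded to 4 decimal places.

0.3703

Likelihoods P(X=1 | ·): I: 0.397493; II: 0.297538.
Posterior ∝ prior × likelihood. Numerator for II: 0.44·0.297538 = 0.130917.
Normalizing constant: 0.56·0.397493 + 0.44·0.297538 = 0.353513.
P(II | observation) = 0.130917 / 0.353513 = 0.370331.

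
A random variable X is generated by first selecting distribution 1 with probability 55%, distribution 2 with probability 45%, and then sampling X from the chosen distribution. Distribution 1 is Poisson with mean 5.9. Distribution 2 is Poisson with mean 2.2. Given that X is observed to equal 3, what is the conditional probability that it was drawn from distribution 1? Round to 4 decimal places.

0.3682

Likelihoods P(X=3 | ·): 1: 0.0937707; 2: 0.196639.
Posterior ∝ prior × likelihood. Numerator for 1: 0.55·0.0937707 = 0.0515739.
Normalizing constant: 0.55·0.0937707 + 0.45·0.196639 = 0.140061.
P(1 | observation) = 0.0515739 / 0.140061 = 0.368224.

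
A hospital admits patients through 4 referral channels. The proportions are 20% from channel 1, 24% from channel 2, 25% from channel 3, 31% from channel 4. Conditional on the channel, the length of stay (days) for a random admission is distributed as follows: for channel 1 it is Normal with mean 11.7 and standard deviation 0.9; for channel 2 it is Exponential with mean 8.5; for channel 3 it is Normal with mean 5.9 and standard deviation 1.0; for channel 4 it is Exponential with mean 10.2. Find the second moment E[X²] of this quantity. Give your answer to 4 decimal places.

For each component E[X²] = Var + (mean)², giving 1: 137.7; 2: 144.5; 3: 35.81; 4: 208.08.
Overall E[X²] = 0.2·137.7 + 0.24·144.5 + 0.25·35.81 + 0.31·208.08 = 135.677.

135.6773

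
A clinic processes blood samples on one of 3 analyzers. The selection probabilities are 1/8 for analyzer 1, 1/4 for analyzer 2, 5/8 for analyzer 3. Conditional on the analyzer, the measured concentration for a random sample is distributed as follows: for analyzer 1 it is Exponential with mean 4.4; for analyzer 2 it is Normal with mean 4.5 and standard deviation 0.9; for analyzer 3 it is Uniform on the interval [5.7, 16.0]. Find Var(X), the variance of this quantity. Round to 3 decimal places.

Per component, 1: μ=4.4, E[X²]=38.72; 2: μ=4.5, E[X²]=21.06; 3: μ=10.85, E[X²]=126.563.
E[X] = 0.125·4.4 + 0.25·4.5 + 0.625·10.85 = 8.45625.
E[X²] = 0.125·38.72 + 0.25·21.06 + 0.625·126.563 = 89.2071.
Var(X) = E[X²] − (E[X])² = 89.2071 − 71.5082 = 17.6989.

17.699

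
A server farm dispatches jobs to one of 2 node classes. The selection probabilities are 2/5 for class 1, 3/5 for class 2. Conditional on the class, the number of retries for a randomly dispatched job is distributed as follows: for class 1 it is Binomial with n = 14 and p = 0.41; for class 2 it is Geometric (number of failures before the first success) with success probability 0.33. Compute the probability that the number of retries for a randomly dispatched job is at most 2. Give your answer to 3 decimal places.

Conditional on each class, P(X ≤ 2): 1: 0.0338613; 2: 0.699237.
By total probability, P(X ≤ 2) = 0.4·0.0338613 + 0.6·0.699237 = 0.433087.

0.433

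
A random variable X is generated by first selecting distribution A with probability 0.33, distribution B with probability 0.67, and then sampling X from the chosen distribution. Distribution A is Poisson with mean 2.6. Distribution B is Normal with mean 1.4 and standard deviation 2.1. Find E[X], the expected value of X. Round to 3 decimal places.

Component means — A: 2.6; B: 1.4.
E[X] = 0.33·2.6 + 0.67·1.4 = 1.796.

1.796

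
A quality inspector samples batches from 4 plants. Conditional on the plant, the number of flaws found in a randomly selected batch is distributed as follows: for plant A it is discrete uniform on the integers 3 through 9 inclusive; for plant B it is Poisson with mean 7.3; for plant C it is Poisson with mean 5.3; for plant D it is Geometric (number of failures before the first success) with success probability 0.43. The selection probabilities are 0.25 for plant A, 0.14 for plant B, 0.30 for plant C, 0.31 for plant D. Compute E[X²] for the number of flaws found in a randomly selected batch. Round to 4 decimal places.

For each component E[X²] = Var + (mean)², giving A: 40; B: 60.59; C: 33.39; D: 4.83991.
Overall E[X²] = 0.25·40 + 0.14·60.59 + 0.3·33.39 + 0.31·4.83991 = 30.

30.0000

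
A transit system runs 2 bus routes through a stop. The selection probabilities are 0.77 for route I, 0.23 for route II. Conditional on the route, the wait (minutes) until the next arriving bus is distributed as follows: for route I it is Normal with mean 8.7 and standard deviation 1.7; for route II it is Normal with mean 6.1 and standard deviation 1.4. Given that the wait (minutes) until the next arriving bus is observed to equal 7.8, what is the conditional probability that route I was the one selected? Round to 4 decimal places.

Likelihoods f(7.8 | ·): I: 0.203986; II: 0.136333.
Posterior ∝ prior × likelihood. Numerator for I: 0.77·0.203986 = 0.157069.
Normalizing constant: 0.77·0.203986 + 0.23·0.136333 = 0.188426.
P(I | observation) = 0.157069 / 0.188426 = 0.833586.

0.8336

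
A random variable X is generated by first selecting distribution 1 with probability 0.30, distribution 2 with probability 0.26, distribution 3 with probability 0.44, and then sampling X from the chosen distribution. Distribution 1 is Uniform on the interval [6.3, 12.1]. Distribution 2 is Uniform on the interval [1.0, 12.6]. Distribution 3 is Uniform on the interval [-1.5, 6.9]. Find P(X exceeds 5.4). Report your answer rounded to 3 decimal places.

Conditional on each component, P(X > 5.4): 1: 1; 2: 0.62069; 3: 0.178571.
By total probability, P(X > 5.4) = 0.3·1 + 0.26·0.62069 + 0.44·0.178571 = 0.539951.

0.540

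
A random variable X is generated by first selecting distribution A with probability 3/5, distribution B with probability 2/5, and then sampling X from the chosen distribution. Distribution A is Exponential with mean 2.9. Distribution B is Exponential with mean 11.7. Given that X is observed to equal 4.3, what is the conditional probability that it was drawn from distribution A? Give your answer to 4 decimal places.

Likelihoods f(4.3 | ·): A: 0.0782795; B: 0.0591836.
Posterior ∝ prior × likelihood. Numerator for A: 0.6·0.0782795 = 0.0469677.
Normalizing constant: 0.6·0.0782795 + 0.4·0.0591836 = 0.0706412.
P(A | observation) = 0.0469677 / 0.0706412 = 0.664877.

0.6649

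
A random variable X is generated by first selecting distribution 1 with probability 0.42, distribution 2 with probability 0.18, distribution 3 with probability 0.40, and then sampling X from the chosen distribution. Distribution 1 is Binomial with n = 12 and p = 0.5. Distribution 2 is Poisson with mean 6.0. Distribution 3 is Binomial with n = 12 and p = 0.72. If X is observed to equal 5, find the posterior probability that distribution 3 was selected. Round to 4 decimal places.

Likelihoods P(X=5 | ·): 1: 0.193359; 2: 0.160623; 3: 0.0206773.
Posterior ∝ prior × likelihood. Numerator for 3: 0.4·0.0206773 = 0.00827092.
Normalizing constant: 0.42·0.193359 + 0.18·0.160623 + 0.4·0.0206773 = 0.118394.
P(3 | observation) = 0.00827092 / 0.118394 = 0.0698593.

0.0699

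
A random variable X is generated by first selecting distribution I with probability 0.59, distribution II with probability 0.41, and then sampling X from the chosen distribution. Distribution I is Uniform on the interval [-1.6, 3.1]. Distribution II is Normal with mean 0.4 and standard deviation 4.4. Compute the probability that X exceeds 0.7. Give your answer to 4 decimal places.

0.4951

Conditional on each component, P(X > 0.7): I: 0.510638; II: 0.47282.
By total probability, P(X > 0.7) = 0.59·0.510638 + 0.41·0.47282 = 0.495133.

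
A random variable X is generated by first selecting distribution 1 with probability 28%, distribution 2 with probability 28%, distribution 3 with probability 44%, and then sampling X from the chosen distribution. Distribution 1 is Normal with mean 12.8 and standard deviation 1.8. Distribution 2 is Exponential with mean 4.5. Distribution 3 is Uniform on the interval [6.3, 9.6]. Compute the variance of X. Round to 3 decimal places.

Per component, 1: μ=12.8, E[X²]=167.08; 2: μ=4.5, E[X²]=40.5; 3: μ=7.95, E[X²]=64.11.
E[X] = 0.28·12.8 + 0.28·4.5 + 0.44·7.95 = 8.342.
E[X²] = 0.28·167.08 + 0.28·40.5 + 0.44·64.11 = 86.3308.
Var(X) = E[X²] − (E[X])² = 86.3308 − 69.589 = 16.7418.

16.742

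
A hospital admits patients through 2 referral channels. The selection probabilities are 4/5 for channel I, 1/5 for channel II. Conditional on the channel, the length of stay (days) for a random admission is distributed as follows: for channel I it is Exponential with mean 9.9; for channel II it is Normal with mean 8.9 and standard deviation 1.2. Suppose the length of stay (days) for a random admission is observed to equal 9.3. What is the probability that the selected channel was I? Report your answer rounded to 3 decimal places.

0.334

Likelihoods f(9.3 | ·): I: 0.0394813; II: 0.314486.
Posterior ∝ prior × likelihood. Numerator for I: 0.8·0.0394813 = 0.031585.
Normalizing constant: 0.8·0.0394813 + 0.2·0.314486 = 0.0944822.
P(I | observation) = 0.031585 / 0.0944822 = 0.334296.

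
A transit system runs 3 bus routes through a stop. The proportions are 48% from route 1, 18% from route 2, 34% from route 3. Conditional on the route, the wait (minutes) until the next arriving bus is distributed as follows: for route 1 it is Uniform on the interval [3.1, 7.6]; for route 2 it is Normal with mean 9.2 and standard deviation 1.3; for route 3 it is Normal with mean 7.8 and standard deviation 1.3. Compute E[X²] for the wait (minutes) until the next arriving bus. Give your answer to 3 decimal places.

51.348

For each component E[X²] = Var + (mean)², giving 1: 30.31; 2: 86.33; 3: 62.53.
Overall E[X²] = 0.48·30.31 + 0.18·86.33 + 0.34·62.53 = 51.3484.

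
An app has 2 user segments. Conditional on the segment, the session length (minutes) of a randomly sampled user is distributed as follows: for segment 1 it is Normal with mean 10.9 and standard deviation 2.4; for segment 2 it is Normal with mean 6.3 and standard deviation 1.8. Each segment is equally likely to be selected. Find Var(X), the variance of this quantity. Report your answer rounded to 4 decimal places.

Per component, 1: μ=10.9, E[X²]=124.57; 2: μ=6.3, E[X²]=42.93.
E[X] = 0.5·10.9 + 0.5·6.3 = 8.6.
E[X²] = 0.5·124.57 + 0.5·42.93 = 83.75.
Var(X) = E[X²] − (E[X])² = 83.75 − 73.96 = 9.79.

9.7900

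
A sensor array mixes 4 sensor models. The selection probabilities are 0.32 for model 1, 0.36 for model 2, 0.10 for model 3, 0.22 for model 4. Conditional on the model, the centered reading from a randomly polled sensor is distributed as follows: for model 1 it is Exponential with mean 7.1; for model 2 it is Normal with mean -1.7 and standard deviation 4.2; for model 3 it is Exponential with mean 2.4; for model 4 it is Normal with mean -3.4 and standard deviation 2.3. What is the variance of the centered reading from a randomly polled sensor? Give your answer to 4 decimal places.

43.1851

Per component, 1: μ=7.1, E[X²]=100.82; 2: μ=-1.7, E[X²]=20.53; 3: μ=2.4, E[X²]=11.52; 4: μ=-3.4, E[X²]=16.85.
E[X] = 0.32·7.1 + 0.36·-1.7 + 0.1·2.4 + 0.22·-3.4 = 1.152.
E[X²] = 0.32·100.82 + 0.36·20.53 + 0.1·11.52 + 0.22·16.85 = 44.5122.
Var(X) = E[X²] − (E[X])² = 44.5122 − 1.3271 = 43.1851.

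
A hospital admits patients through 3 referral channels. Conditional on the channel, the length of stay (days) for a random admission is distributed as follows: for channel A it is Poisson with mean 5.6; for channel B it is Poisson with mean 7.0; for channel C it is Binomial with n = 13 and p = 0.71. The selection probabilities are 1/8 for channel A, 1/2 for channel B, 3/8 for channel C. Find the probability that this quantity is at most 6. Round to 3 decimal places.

Conditional on each channel, P(X ≤ 6): A: 0.670258; B: 0.449711; C: 0.0526525.
By total probability, P(X ≤ 6) = 0.125·0.670258 + 0.5·0.449711 + 0.375·0.0526525 = 0.328382.

0.328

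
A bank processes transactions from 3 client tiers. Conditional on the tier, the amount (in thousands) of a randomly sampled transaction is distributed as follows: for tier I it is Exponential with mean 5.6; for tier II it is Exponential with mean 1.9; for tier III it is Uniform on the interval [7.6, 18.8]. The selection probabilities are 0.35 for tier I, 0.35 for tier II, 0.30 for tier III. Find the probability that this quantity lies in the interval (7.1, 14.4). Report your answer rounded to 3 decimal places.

0.262

Conditional on each tier, P(7.1 < X < 14.4): I: 0.205008; II: 0.0233181; III: 0.607143.
By total probability, P(7.1 < X < 14.4) = 0.35·0.205008 + 0.35·0.0233181 + 0.3·0.607143 = 0.262057.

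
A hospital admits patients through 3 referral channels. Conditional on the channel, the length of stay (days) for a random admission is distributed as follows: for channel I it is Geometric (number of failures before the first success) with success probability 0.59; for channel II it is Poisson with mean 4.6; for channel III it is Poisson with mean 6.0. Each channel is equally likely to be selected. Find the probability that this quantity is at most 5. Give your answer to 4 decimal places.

Conditional on each channel, P(X ≤ 5): I: 0.99525; II: 0.68576; III: 0.44568.
By total probability, P(X ≤ 5) = 0.333333·0.99525 + 0.333333·0.68576 + 0.333333·0.44568 = 0.708896.

0.7089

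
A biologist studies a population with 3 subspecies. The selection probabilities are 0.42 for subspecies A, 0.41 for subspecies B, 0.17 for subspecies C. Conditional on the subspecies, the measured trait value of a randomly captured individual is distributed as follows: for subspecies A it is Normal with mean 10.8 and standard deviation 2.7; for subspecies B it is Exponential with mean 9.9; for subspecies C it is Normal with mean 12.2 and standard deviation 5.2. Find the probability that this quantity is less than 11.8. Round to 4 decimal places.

0.6360

Conditional on each subspecies, P(X < 11.8): A: 0.644447; B: 0.696362; C: 0.469342.
By total probability, P(X < 11.8) = 0.42·0.644447 + 0.41·0.696362 + 0.17·0.469342 = 0.635964.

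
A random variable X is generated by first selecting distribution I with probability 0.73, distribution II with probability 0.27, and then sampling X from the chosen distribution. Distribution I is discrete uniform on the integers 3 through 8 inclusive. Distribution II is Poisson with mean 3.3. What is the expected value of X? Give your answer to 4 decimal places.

4.9060

Component means — I: 5.5; II: 3.3.
E[X] = 0.73·5.5 + 0.27·3.3 = 4.906.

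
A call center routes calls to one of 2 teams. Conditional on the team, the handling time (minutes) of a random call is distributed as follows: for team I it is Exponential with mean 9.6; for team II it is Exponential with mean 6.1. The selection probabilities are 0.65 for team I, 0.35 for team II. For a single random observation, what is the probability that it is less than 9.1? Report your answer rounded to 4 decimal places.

Conditional on each team, P(X < 9.1): I: 0.612452; II: 0.775033.
By total probability, P(X < 9.1) = 0.65·0.612452 + 0.35·0.775033 = 0.669356.

0.6694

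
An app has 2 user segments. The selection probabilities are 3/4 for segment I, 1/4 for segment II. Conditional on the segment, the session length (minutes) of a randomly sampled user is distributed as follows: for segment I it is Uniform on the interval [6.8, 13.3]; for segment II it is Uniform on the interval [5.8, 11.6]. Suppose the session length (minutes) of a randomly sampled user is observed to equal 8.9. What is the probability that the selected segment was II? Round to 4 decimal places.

0.2720

Likelihoods f(8.9 | ·): I: 0.153846; II: 0.172414.
Posterior ∝ prior × likelihood. Numerator for II: 0.25·0.172414 = 0.0431034.
Normalizing constant: 0.75·0.153846 + 0.25·0.172414 = 0.158488.
P(II | observation) = 0.0431034 / 0.158488 = 0.271967.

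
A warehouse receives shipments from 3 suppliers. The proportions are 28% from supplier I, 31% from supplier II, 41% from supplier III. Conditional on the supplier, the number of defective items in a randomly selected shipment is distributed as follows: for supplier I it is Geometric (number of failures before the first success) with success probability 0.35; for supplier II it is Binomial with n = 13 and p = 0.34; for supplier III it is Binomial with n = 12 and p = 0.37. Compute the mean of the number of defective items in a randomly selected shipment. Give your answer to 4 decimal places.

3.7106

Component means — I: 1.85714; II: 4.42; III: 4.44.
E[X] = 0.28·1.85714 + 0.31·4.42 + 0.41·4.44 = 3.7106.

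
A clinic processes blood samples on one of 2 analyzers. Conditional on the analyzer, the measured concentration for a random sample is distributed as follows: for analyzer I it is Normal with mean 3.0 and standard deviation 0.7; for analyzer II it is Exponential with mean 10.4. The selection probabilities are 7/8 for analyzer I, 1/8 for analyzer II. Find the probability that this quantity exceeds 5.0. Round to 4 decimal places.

0.0792

Conditional on each analyzer, P(X > 5.0): I: 0.00213737; II: 0.618308.
By total probability, P(X > 5.0) = 0.875·0.00213737 + 0.125·0.618308 = 0.0791586.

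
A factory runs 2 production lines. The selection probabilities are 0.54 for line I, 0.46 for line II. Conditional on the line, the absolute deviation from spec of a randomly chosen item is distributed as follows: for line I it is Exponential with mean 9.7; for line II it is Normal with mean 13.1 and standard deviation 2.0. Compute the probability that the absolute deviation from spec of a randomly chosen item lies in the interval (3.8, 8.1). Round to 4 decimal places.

Conditional on each line, P(3.8 < X < 8.1): I: 0.242019; II: 0.00620801.
By total probability, P(3.8 < X < 8.1) = 0.54·0.242019 + 0.46·0.00620801 = 0.133546.

0.1335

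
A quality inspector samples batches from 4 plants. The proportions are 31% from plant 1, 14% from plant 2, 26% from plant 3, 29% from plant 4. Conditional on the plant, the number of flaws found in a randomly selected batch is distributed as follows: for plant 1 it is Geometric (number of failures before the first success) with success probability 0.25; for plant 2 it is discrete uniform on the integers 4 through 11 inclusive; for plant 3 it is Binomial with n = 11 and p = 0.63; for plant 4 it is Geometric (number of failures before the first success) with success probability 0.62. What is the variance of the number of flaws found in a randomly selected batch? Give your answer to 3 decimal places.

12.991

Per component, 1: μ=3, E[X²]=21; 2: μ=7.5, E[X²]=61.5; 3: μ=6.93, E[X²]=50.589; 4: μ=0.612903, E[X²]=1.3642.
E[X] = 0.31·3 + 0.14·7.5 + 0.26·6.93 + 0.29·0.612903 = 3.95954.
E[X²] = 0.31·21 + 0.14·61.5 + 0.26·50.589 + 0.29·1.3642 = 28.6688.
Var(X) = E[X²] − (E[X])² = 28.6688 − 15.678 = 12.9908.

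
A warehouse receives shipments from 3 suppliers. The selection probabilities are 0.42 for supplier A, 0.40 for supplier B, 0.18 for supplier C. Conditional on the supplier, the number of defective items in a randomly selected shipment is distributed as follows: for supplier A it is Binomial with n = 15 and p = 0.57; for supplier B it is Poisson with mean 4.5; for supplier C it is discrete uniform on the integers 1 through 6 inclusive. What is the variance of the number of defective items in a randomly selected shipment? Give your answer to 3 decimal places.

Per component, A: μ=8.55, E[X²]=76.779; B: μ=4.5, E[X²]=24.75; C: μ=3.5, E[X²]=15.1667.
E[X] = 0.42·8.55 + 0.4·4.5 + 0.18·3.5 = 6.021.
E[X²] = 0.42·76.779 + 0.4·24.75 + 0.18·15.1667 = 44.8772.
Var(X) = E[X²] − (E[X])² = 44.8772 − 36.2524 = 8.62474.

8.625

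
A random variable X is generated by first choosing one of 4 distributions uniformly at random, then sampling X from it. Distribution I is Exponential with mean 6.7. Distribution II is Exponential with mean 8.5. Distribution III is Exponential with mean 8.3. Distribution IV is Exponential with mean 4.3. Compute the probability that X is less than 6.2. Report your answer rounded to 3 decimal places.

Conditional on each component, P(X < 6.2): I: 0.603617; II: 0.517807; III: 0.526209; IV: 0.763513.
By total probability, P(X < 6.2) = 0.25·0.603617 + 0.25·0.517807 + 0.25·0.526209 + 0.25·0.763513 = 0.602786.

0.603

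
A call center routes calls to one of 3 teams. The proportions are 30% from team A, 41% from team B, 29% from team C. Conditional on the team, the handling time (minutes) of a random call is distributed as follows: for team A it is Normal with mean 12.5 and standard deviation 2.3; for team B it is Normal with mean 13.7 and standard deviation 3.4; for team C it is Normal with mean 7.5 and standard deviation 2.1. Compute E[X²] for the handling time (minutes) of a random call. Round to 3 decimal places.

147.746

For each component E[X²] = Var + (mean)², giving A: 161.54; B: 199.25; C: 60.66.
Overall E[X²] = 0.3·161.54 + 0.41·199.25 + 0.29·60.66 = 147.746.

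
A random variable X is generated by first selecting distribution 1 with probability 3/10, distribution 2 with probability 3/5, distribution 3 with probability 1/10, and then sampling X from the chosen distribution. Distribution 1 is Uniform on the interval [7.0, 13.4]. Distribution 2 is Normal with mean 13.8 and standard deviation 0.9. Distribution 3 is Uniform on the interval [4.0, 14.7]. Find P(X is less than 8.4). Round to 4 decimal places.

Conditional on each component, P(X < 8.4): 1: 0.21875; 2: 9.86588e-10; 3: 0.411215.
By total probability, P(X < 8.4) = 0.3·0.21875 + 0.6·9.86588e-10 + 0.1·0.411215 = 0.106746.

0.1067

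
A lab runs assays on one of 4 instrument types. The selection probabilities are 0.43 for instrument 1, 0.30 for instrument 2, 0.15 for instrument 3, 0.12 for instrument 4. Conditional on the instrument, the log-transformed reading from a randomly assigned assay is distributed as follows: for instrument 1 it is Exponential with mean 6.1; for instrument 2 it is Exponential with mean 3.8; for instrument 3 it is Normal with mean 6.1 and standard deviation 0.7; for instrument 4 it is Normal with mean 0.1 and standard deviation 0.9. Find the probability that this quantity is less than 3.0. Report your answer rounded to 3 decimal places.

Conditional on each instrument, P(X < 3.0): 1: 0.388477; 2: 0.545916; 3: 4.74297e-06; 4: 0.999364.
By total probability, P(X < 3.0) = 0.43·0.388477 + 0.3·0.545916 + 0.15·4.74297e-06 + 0.12·0.999364 = 0.450745.

0.451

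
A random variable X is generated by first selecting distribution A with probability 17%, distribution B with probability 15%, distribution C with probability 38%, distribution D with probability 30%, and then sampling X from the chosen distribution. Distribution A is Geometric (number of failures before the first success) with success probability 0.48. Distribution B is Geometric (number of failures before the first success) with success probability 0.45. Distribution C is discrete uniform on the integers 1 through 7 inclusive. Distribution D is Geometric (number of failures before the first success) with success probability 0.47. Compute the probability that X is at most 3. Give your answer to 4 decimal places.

0.7330

Conditional on each component, P(X ≤ 3): A: 0.926884; B: 0.908494; C: 0.428571; D: 0.921095.
By total probability, P(X ≤ 3) = 0.17·0.926884 + 0.15·0.908494 + 0.38·0.428571 + 0.3·0.921095 = 0.73303.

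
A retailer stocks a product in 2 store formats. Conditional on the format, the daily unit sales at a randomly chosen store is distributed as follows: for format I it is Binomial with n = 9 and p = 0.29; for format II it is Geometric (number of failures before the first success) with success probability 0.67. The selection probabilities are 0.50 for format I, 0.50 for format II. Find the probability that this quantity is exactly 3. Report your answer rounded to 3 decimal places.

Conditional on each format, P(X = 3): I: 0.262436; II: 0.0240778.
By total probability, P(X = 3) = 0.5·0.262436 + 0.5·0.0240778 = 0.143257.

0.143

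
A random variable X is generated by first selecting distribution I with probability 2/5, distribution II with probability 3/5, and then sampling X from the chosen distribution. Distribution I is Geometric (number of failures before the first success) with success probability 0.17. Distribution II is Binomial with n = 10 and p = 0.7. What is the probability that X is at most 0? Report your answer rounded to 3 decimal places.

Conditional on each component, P(X ≤ 0): I: 0.17; II: 5.9049e-06.
By total probability, P(X ≤ 0) = 0.4·0.17 + 0.6·5.9049e-06 = 0.0680035.

0.068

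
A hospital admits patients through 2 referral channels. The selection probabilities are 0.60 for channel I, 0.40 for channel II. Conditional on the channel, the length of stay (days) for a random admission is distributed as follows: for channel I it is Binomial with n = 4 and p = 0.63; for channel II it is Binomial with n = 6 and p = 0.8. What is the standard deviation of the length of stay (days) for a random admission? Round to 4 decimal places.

1.4802

Per component, I: μ=2.52, E[X²]=7.2828; II: μ=4.8, E[X²]=24.
E[X] = 0.6·2.52 + 0.4·4.8 = 3.432.
E[X²] = 0.6·7.2828 + 0.4·24 = 13.9697.
Var(X) = E[X²] − (E[X])² = 13.9697 − 11.7786 = 2.19106.
SD(X) = √2.19106 = 1.48022.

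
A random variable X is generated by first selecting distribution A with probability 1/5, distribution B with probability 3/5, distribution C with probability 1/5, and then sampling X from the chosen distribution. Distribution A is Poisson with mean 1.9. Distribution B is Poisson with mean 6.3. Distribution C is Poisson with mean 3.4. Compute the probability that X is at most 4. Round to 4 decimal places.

Conditional on each component, P(X ≤ 4): A: 0.955919; B: 0.246904; C: 0.744182.
By total probability, P(X ≤ 4) = 0.2·0.955919 + 0.6·0.246904 + 0.2·0.744182 = 0.488162.

0.4882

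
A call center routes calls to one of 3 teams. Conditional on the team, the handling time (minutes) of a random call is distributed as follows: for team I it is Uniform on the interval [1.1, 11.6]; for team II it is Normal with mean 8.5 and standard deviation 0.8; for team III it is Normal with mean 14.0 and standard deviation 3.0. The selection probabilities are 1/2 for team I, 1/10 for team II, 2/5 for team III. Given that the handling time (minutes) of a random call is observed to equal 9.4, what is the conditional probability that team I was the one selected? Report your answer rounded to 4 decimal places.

Likelihoods f(9.4 | ·): I: 0.0952381; II: 0.264846; III: 0.0410442.
Posterior ∝ prior × likelihood. Numerator for I: 0.5·0.0952381 = 0.047619.
Normalizing constant: 0.5·0.0952381 + 0.1·0.264846 + 0.4·0.0410442 = 0.0905213.
P(I | observation) = 0.047619 / 0.0905213 = 0.526054.

0.5261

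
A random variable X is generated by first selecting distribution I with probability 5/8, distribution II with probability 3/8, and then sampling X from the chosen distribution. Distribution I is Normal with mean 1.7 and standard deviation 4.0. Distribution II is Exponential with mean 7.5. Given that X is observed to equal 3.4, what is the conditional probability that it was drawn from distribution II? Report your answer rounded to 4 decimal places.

0.3581

Likelihoods f(3.4 | ·): I: 0.091123; II: 0.0847342.
Posterior ∝ prior × likelihood. Numerator for II: 0.375·0.0847342 = 0.0317753.
Normalizing constant: 0.625·0.091123 + 0.375·0.0847342 = 0.0887272.
P(II | observation) = 0.0317753 / 0.0887272 = 0.358124.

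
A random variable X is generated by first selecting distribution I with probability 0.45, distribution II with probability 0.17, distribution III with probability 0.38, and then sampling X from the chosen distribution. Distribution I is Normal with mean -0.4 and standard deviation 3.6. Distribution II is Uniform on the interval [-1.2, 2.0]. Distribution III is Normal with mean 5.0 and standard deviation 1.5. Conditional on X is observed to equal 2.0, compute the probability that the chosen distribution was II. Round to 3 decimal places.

Likelihoods f(2.0 | ·): I: 0.0887356; II: 0.3125; III: 0.035994.
Posterior ∝ prior × likelihood. Numerator for II: 0.17·0.3125 = 0.053125.
Normalizing constant: 0.45·0.0887356 + 0.17·0.3125 + 0.38·0.035994 = 0.106734.
P(II | observation) = 0.053125 / 0.106734 = 0.497734.

0.498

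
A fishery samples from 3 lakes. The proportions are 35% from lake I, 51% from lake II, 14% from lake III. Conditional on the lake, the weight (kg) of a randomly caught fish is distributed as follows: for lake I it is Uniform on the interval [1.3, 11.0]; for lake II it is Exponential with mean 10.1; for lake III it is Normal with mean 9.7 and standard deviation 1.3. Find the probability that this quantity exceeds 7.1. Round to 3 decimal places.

0.530

Conditional on each lake, P(X > 7.1): I: 0.402062; II: 0.495112; III: 0.97725.
By total probability, P(X > 7.1) = 0.35·0.402062 + 0.51·0.495112 + 0.14·0.97725 = 0.530044.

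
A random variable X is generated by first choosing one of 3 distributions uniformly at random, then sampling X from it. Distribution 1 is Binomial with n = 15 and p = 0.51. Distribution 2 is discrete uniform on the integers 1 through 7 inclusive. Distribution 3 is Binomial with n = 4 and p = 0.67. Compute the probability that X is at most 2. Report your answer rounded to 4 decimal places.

Conditional on each component, P(X ≤ 2): 1: 0.0029382; 2: 0.285714; 3: 0.401482.
By total probability, P(X ≤ 2) = 0.333333·0.0029382 + 0.333333·0.285714 + 0.333333·0.401482 = 0.230045.

0.2300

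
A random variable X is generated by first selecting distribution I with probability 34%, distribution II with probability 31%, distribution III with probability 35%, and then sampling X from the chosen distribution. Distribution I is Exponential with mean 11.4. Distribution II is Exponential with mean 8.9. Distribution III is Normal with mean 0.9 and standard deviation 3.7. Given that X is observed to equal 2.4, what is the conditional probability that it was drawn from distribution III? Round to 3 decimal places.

Likelihoods f(2.4 | ·): I: 0.0710665; II: 0.0858019; III: 0.099316.
Posterior ∝ prior × likelihood. Numerator for III: 0.35·0.099316 = 0.0347606.
Normalizing constant: 0.34·0.0710665 + 0.31·0.0858019 + 0.35·0.099316 = 0.0855218.
P(III | observation) = 0.0347606 / 0.0855218 = 0.406453.

0.406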